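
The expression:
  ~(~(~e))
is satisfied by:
  {e: False}


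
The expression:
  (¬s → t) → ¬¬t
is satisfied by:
  {t: True, s: False}
  {s: False, t: False}
  {s: True, t: True}


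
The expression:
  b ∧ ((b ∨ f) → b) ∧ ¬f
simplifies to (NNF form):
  b ∧ ¬f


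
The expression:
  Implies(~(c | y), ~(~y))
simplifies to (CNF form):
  c | y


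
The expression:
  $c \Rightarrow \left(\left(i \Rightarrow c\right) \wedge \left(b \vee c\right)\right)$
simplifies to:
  $\text{True}$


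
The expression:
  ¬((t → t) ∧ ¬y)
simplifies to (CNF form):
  y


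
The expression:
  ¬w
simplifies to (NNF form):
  ¬w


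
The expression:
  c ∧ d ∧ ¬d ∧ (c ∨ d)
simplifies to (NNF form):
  False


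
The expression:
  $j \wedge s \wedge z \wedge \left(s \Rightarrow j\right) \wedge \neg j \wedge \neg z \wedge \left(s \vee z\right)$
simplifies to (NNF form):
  $\text{False}$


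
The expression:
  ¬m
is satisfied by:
  {m: False}


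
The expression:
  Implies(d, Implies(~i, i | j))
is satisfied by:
  {i: True, j: True, d: False}
  {i: True, j: False, d: False}
  {j: True, i: False, d: False}
  {i: False, j: False, d: False}
  {i: True, d: True, j: True}
  {i: True, d: True, j: False}
  {d: True, j: True, i: False}


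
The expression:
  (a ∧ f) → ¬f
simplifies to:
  ¬a ∨ ¬f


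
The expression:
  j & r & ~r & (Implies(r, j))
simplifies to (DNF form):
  False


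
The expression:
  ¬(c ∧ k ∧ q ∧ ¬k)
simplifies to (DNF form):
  True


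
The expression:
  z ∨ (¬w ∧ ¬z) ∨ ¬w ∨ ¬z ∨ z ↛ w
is always true.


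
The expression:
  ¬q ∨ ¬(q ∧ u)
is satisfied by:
  {u: False, q: False}
  {q: True, u: False}
  {u: True, q: False}


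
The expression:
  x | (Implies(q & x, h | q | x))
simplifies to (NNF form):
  True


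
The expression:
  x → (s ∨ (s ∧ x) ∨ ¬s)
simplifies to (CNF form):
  True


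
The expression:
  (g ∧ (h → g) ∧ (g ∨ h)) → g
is always true.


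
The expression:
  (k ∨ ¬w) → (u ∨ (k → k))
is always true.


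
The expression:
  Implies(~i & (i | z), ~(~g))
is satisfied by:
  {i: True, g: True, z: False}
  {i: True, g: False, z: False}
  {g: True, i: False, z: False}
  {i: False, g: False, z: False}
  {i: True, z: True, g: True}
  {i: True, z: True, g: False}
  {z: True, g: True, i: False}


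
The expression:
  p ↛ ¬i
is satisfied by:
  {i: True, p: True}


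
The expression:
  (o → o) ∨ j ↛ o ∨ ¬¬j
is always true.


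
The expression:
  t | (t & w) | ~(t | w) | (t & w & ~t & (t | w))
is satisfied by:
  {t: True, w: False}
  {w: False, t: False}
  {w: True, t: True}


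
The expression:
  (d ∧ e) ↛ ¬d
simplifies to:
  d ∧ e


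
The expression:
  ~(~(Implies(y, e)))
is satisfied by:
  {e: True, y: False}
  {y: False, e: False}
  {y: True, e: True}


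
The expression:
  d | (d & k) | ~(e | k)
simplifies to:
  d | (~e & ~k)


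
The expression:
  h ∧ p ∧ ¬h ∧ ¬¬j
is never true.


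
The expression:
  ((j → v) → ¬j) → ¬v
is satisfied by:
  {j: True, v: False}
  {v: False, j: False}
  {v: True, j: True}


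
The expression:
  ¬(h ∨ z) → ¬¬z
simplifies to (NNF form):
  h ∨ z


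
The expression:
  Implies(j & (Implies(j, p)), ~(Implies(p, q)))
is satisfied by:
  {p: False, q: False, j: False}
  {j: True, p: False, q: False}
  {q: True, p: False, j: False}
  {j: True, q: True, p: False}
  {p: True, j: False, q: False}
  {j: True, p: True, q: False}
  {q: True, p: True, j: False}


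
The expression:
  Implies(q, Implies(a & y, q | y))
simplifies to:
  True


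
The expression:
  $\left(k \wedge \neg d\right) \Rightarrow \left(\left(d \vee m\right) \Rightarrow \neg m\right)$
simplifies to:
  $d \vee \neg k \vee \neg m$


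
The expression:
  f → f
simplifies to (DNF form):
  True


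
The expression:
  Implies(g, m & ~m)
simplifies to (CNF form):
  ~g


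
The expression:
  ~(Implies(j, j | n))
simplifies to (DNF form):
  False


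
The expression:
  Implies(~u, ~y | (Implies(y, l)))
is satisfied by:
  {l: True, u: True, y: False}
  {l: True, u: False, y: False}
  {u: True, l: False, y: False}
  {l: False, u: False, y: False}
  {y: True, l: True, u: True}
  {y: True, l: True, u: False}
  {y: True, u: True, l: False}


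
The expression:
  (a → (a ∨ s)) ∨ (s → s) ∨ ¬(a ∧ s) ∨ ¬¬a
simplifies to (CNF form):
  True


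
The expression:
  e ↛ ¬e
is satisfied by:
  {e: True}


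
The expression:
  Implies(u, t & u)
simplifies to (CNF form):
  t | ~u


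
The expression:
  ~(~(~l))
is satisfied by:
  {l: False}


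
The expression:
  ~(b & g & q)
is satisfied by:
  {g: False, q: False, b: False}
  {b: True, g: False, q: False}
  {q: True, g: False, b: False}
  {b: True, q: True, g: False}
  {g: True, b: False, q: False}
  {b: True, g: True, q: False}
  {q: True, g: True, b: False}


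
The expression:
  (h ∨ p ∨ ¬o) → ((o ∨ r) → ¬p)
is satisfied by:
  {r: False, p: False, o: False}
  {o: True, r: False, p: False}
  {r: True, o: False, p: False}
  {o: True, r: True, p: False}
  {p: True, o: False, r: False}


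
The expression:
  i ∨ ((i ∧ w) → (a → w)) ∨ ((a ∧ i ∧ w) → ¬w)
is always true.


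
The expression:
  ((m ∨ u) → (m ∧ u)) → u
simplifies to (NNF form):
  m ∨ u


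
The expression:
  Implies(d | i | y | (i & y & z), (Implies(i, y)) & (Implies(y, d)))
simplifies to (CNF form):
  (d | ~i) & (d | ~y) & (y | ~i) & (y | ~y)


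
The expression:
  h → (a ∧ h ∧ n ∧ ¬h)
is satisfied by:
  {h: False}


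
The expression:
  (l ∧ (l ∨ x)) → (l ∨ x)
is always true.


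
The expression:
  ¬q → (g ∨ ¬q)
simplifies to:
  True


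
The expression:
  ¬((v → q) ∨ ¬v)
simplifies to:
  v ∧ ¬q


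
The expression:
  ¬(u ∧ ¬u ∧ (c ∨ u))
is always true.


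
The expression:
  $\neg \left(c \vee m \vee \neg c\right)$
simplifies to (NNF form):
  $\text{False}$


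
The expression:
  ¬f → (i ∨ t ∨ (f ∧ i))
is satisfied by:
  {i: True, t: True, f: True}
  {i: True, t: True, f: False}
  {i: True, f: True, t: False}
  {i: True, f: False, t: False}
  {t: True, f: True, i: False}
  {t: True, f: False, i: False}
  {f: True, t: False, i: False}


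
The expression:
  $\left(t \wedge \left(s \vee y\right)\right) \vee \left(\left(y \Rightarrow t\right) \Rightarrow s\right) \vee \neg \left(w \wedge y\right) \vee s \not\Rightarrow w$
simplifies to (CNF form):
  $\text{True}$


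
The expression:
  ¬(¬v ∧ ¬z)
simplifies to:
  v ∨ z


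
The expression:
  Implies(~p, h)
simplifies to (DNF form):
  h | p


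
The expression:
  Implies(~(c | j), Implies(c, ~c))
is always true.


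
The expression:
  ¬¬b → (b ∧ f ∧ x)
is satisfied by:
  {x: True, f: True, b: False}
  {x: True, f: False, b: False}
  {f: True, x: False, b: False}
  {x: False, f: False, b: False}
  {x: True, b: True, f: True}


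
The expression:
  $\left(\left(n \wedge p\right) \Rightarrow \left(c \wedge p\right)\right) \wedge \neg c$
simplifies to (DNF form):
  $\left(\neg c \wedge \neg n\right) \vee \left(\neg c \wedge \neg p\right)$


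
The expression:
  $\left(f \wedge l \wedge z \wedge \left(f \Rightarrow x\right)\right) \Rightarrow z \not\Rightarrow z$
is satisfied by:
  {l: False, z: False, x: False, f: False}
  {f: True, l: False, z: False, x: False}
  {x: True, l: False, z: False, f: False}
  {f: True, x: True, l: False, z: False}
  {z: True, f: False, l: False, x: False}
  {f: True, z: True, l: False, x: False}
  {x: True, z: True, f: False, l: False}
  {f: True, x: True, z: True, l: False}
  {l: True, x: False, z: False, f: False}
  {f: True, l: True, x: False, z: False}
  {x: True, l: True, f: False, z: False}
  {f: True, x: True, l: True, z: False}
  {z: True, l: True, x: False, f: False}
  {f: True, z: True, l: True, x: False}
  {x: True, z: True, l: True, f: False}


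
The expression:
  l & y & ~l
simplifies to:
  False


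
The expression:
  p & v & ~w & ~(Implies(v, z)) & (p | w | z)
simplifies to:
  p & v & ~w & ~z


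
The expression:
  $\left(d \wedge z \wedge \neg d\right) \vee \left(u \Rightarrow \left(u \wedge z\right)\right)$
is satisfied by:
  {z: True, u: False}
  {u: False, z: False}
  {u: True, z: True}


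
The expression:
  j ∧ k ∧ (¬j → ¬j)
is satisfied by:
  {j: True, k: True}


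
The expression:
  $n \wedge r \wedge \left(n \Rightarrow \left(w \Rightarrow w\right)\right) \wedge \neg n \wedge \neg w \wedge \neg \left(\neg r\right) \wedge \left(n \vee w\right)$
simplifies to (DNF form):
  $\text{False}$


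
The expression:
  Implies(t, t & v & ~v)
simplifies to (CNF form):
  ~t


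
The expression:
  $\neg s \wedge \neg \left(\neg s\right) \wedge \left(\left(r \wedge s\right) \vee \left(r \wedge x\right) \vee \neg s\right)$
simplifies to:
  $\text{False}$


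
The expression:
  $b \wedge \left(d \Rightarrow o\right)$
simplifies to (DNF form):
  $\left(b \wedge o\right) \vee \left(b \wedge \neg d\right)$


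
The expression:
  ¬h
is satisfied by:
  {h: False}


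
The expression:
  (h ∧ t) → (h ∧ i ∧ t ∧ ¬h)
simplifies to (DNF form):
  ¬h ∨ ¬t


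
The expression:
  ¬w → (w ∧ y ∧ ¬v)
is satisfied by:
  {w: True}


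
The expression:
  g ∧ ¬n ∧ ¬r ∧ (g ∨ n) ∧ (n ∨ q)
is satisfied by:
  {g: True, q: True, n: False, r: False}


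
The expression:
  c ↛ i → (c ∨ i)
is always true.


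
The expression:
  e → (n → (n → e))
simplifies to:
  True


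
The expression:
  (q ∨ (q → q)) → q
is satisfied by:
  {q: True}


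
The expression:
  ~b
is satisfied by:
  {b: False}


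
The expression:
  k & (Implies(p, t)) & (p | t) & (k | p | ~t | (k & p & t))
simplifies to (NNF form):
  k & t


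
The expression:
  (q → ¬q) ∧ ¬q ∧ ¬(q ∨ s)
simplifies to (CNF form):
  ¬q ∧ ¬s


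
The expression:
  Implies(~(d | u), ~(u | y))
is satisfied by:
  {d: True, u: True, y: False}
  {d: True, u: False, y: False}
  {u: True, d: False, y: False}
  {d: False, u: False, y: False}
  {d: True, y: True, u: True}
  {d: True, y: True, u: False}
  {y: True, u: True, d: False}


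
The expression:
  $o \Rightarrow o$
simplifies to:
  $\text{True}$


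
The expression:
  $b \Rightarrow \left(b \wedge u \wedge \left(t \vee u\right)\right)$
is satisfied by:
  {u: True, b: False}
  {b: False, u: False}
  {b: True, u: True}


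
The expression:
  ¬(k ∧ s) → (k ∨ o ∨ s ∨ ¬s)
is always true.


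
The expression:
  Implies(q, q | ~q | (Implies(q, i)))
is always true.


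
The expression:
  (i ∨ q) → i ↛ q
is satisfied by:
  {q: False}


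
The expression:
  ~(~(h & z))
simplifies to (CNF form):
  h & z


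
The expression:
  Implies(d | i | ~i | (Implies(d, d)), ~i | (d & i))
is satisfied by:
  {d: True, i: False}
  {i: False, d: False}
  {i: True, d: True}


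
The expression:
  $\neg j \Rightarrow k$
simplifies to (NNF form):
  $j \vee k$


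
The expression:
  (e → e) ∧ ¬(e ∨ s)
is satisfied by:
  {e: False, s: False}


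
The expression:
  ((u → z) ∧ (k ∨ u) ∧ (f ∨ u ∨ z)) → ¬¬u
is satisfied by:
  {u: True, f: False, k: False, z: False}
  {u: True, z: True, f: False, k: False}
  {u: True, f: True, k: False, z: False}
  {u: True, z: True, f: True, k: False}
  {z: False, f: False, k: False, u: False}
  {z: True, f: False, k: False, u: False}
  {f: True, z: False, k: False, u: False}
  {z: True, f: True, k: False, u: False}
  {k: True, u: True, z: False, f: False}
  {z: True, k: True, u: True, f: False}
  {k: True, u: True, f: True, z: False}
  {z: True, k: True, u: True, f: True}
  {k: True, u: False, f: False, z: False}


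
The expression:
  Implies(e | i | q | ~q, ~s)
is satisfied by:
  {s: False}


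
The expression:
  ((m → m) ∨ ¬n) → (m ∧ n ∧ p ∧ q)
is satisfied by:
  {m: True, p: True, q: True, n: True}


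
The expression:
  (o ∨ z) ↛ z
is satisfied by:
  {o: True, z: False}


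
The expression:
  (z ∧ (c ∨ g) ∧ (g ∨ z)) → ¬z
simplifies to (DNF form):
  (¬c ∧ ¬g) ∨ ¬z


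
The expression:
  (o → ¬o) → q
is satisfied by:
  {q: True, o: True}
  {q: True, o: False}
  {o: True, q: False}


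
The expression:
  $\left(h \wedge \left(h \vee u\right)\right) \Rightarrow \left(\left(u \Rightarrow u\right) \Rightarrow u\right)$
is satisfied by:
  {u: True, h: False}
  {h: False, u: False}
  {h: True, u: True}


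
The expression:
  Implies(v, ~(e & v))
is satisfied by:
  {v: False, e: False}
  {e: True, v: False}
  {v: True, e: False}


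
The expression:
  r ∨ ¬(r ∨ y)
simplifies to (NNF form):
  r ∨ ¬y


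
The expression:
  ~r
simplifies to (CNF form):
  ~r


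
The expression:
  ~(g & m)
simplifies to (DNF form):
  ~g | ~m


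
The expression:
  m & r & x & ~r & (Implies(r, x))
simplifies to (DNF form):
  False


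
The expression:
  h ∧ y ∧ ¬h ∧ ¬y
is never true.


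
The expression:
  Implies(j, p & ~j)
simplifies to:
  ~j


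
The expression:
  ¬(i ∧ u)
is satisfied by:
  {u: False, i: False}
  {i: True, u: False}
  {u: True, i: False}


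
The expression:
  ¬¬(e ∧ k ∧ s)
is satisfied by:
  {e: True, s: True, k: True}


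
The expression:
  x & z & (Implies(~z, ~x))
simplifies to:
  x & z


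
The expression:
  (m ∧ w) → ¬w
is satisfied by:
  {w: False, m: False}
  {m: True, w: False}
  {w: True, m: False}


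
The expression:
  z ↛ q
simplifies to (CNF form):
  z ∧ ¬q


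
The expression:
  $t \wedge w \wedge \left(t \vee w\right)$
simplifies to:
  $t \wedge w$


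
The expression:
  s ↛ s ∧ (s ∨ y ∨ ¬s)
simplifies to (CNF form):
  False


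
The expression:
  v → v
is always true.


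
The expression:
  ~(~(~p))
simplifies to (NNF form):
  ~p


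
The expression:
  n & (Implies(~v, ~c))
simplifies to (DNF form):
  (n & v) | (n & ~c)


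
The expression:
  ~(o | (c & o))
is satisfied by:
  {o: False}


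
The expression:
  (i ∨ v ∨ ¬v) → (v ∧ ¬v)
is never true.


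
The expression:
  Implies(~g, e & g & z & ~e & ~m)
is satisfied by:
  {g: True}


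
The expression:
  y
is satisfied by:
  {y: True}


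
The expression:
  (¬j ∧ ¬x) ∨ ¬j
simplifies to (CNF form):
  ¬j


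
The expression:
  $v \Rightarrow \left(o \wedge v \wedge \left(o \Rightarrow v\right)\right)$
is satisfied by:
  {o: True, v: False}
  {v: False, o: False}
  {v: True, o: True}


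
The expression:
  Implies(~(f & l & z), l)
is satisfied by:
  {l: True}


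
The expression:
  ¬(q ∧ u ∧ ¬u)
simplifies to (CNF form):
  True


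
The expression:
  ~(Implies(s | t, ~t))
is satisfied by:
  {t: True}


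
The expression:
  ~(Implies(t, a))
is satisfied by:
  {t: True, a: False}


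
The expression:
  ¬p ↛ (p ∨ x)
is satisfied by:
  {x: False, p: False}


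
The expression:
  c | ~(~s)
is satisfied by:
  {c: True, s: True}
  {c: True, s: False}
  {s: True, c: False}


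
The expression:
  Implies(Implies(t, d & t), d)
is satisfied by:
  {d: True, t: True}
  {d: True, t: False}
  {t: True, d: False}


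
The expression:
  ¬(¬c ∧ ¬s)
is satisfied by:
  {c: True, s: True}
  {c: True, s: False}
  {s: True, c: False}


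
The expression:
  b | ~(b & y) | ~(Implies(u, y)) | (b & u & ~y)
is always true.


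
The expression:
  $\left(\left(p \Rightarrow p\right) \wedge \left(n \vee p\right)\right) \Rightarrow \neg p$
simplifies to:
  $\neg p$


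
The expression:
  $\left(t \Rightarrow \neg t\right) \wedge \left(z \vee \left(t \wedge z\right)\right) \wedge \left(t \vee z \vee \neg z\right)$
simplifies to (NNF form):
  $z \wedge \neg t$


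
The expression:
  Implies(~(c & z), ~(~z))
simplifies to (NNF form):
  z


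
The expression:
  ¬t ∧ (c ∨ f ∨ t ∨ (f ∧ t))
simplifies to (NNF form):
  ¬t ∧ (c ∨ f)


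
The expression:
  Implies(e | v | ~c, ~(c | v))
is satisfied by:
  {v: False, c: False, e: False}
  {e: True, v: False, c: False}
  {c: True, v: False, e: False}


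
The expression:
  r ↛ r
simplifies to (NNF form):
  False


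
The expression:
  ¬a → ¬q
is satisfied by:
  {a: True, q: False}
  {q: False, a: False}
  {q: True, a: True}


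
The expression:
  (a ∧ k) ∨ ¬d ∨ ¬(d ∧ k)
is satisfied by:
  {a: True, k: False, d: False}
  {k: False, d: False, a: False}
  {a: True, d: True, k: False}
  {d: True, k: False, a: False}
  {a: True, k: True, d: False}
  {k: True, a: False, d: False}
  {a: True, d: True, k: True}


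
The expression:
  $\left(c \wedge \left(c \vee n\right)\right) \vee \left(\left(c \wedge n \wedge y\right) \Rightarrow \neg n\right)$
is always true.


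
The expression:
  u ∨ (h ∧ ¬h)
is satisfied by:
  {u: True}


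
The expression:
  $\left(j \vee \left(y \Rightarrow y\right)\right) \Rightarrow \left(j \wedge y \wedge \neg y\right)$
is never true.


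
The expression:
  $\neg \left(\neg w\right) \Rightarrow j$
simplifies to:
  $j \vee \neg w$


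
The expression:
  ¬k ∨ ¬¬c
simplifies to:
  c ∨ ¬k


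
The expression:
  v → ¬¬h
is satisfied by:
  {h: True, v: False}
  {v: False, h: False}
  {v: True, h: True}


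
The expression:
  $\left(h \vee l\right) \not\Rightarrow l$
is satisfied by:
  {h: True, l: False}


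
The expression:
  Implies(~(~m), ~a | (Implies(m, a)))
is always true.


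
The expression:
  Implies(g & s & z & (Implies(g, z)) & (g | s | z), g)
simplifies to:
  True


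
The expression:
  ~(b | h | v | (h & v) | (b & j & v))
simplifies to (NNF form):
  ~b & ~h & ~v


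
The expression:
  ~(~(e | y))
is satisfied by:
  {y: True, e: True}
  {y: True, e: False}
  {e: True, y: False}


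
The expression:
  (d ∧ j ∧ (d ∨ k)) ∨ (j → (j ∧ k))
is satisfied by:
  {d: True, k: True, j: False}
  {d: True, k: False, j: False}
  {k: True, d: False, j: False}
  {d: False, k: False, j: False}
  {j: True, d: True, k: True}
  {j: True, d: True, k: False}
  {j: True, k: True, d: False}


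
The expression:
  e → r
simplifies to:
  r ∨ ¬e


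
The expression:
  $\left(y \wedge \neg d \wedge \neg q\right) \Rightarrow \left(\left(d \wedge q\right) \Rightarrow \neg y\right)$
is always true.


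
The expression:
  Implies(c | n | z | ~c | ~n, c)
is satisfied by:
  {c: True}


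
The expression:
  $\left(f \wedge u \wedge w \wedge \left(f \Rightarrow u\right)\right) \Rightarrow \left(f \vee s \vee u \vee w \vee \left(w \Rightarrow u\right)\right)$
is always true.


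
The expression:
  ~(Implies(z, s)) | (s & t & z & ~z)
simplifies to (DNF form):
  z & ~s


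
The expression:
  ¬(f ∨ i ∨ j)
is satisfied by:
  {i: False, f: False, j: False}


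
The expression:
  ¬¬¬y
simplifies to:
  ¬y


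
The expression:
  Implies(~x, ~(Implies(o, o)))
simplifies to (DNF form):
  x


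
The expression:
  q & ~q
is never true.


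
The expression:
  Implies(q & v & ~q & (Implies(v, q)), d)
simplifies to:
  True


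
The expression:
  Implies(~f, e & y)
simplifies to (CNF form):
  (e | f) & (f | y)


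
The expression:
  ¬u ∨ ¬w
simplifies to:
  ¬u ∨ ¬w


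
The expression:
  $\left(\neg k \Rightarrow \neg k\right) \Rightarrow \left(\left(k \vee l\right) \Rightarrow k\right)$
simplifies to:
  $k \vee \neg l$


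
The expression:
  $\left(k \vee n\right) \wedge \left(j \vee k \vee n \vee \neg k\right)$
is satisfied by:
  {n: True, k: True}
  {n: True, k: False}
  {k: True, n: False}


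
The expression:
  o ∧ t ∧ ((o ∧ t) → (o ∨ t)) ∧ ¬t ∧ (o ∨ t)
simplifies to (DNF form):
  False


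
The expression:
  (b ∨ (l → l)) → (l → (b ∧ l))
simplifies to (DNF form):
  b ∨ ¬l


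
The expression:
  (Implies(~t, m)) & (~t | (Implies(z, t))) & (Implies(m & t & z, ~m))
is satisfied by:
  {t: True, z: False, m: False}
  {t: True, m: True, z: False}
  {t: True, z: True, m: False}
  {m: True, z: False, t: False}
  {m: True, z: True, t: False}


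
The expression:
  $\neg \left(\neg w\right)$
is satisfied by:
  {w: True}


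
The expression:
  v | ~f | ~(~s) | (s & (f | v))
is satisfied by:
  {v: True, s: True, f: False}
  {v: True, s: False, f: False}
  {s: True, v: False, f: False}
  {v: False, s: False, f: False}
  {f: True, v: True, s: True}
  {f: True, v: True, s: False}
  {f: True, s: True, v: False}


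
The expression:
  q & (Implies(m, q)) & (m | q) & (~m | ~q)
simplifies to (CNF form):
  q & ~m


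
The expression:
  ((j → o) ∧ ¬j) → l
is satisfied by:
  {l: True, j: True}
  {l: True, j: False}
  {j: True, l: False}


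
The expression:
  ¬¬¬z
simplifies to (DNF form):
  ¬z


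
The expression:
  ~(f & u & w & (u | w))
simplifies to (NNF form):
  ~f | ~u | ~w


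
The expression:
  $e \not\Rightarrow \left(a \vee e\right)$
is never true.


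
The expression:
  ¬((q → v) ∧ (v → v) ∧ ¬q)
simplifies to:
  q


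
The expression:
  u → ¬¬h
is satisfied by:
  {h: True, u: False}
  {u: False, h: False}
  {u: True, h: True}


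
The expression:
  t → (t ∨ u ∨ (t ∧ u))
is always true.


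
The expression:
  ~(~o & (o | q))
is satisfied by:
  {o: True, q: False}
  {q: False, o: False}
  {q: True, o: True}


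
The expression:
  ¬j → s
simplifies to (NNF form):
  j ∨ s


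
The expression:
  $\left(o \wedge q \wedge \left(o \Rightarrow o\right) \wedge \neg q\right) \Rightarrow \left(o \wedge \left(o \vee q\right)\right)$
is always true.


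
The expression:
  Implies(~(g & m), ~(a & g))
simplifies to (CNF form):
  m | ~a | ~g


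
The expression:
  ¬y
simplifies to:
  ¬y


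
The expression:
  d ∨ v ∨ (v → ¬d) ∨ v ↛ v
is always true.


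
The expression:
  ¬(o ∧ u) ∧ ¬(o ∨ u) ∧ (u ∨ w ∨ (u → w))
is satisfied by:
  {u: False, o: False}


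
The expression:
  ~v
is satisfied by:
  {v: False}


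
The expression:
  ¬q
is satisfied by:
  {q: False}


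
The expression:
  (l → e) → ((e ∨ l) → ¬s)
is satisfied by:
  {s: False, e: False}
  {e: True, s: False}
  {s: True, e: False}


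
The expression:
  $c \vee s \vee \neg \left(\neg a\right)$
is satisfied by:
  {a: True, c: True, s: True}
  {a: True, c: True, s: False}
  {a: True, s: True, c: False}
  {a: True, s: False, c: False}
  {c: True, s: True, a: False}
  {c: True, s: False, a: False}
  {s: True, c: False, a: False}


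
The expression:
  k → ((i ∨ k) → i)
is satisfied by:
  {i: True, k: False}
  {k: False, i: False}
  {k: True, i: True}


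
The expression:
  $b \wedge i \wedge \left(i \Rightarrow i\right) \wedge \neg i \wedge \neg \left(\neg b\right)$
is never true.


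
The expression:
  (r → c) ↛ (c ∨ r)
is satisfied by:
  {r: False, c: False}


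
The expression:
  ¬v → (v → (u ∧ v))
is always true.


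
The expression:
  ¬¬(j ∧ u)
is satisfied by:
  {j: True, u: True}


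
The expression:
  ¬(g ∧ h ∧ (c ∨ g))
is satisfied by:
  {h: False, g: False}
  {g: True, h: False}
  {h: True, g: False}


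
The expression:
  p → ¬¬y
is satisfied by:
  {y: True, p: False}
  {p: False, y: False}
  {p: True, y: True}


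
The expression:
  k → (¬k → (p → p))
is always true.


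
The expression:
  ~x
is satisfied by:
  {x: False}


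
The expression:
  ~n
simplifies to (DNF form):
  ~n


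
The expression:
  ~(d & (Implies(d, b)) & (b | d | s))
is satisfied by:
  {d: False, b: False}
  {b: True, d: False}
  {d: True, b: False}


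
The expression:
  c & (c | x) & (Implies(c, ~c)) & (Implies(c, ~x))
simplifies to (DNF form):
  False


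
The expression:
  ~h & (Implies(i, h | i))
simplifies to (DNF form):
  ~h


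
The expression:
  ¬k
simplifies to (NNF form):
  ¬k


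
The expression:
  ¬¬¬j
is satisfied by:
  {j: False}


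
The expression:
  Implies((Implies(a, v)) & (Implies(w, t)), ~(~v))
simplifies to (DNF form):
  a | v | (w & ~t)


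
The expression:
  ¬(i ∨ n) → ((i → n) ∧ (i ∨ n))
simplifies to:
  i ∨ n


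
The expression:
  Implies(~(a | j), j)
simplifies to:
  a | j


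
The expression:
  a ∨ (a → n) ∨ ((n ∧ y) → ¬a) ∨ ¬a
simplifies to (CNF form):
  True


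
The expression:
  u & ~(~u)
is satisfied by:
  {u: True}


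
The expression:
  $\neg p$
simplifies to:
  $\neg p$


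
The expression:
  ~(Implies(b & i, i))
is never true.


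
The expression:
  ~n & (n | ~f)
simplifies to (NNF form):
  ~f & ~n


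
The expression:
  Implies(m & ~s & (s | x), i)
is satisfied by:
  {i: True, s: True, m: False, x: False}
  {i: True, m: False, x: False, s: False}
  {s: True, m: False, x: False, i: False}
  {s: False, m: False, x: False, i: False}
  {i: True, x: True, s: True, m: False}
  {i: True, x: True, s: False, m: False}
  {x: True, s: True, i: False, m: False}
  {x: True, i: False, m: False, s: False}
  {s: True, i: True, m: True, x: False}
  {i: True, m: True, s: False, x: False}
  {s: True, m: True, i: False, x: False}
  {m: True, i: False, x: False, s: False}
  {i: True, x: True, m: True, s: True}
  {i: True, x: True, m: True, s: False}
  {x: True, m: True, s: True, i: False}


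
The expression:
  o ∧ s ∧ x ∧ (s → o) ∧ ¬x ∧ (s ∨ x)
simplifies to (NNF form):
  False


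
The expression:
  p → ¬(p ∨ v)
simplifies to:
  ¬p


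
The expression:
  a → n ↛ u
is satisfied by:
  {n: True, a: False, u: False}
  {n: False, a: False, u: False}
  {u: True, n: True, a: False}
  {u: True, n: False, a: False}
  {a: True, n: True, u: False}


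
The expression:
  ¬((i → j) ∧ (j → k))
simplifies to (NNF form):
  (i ∧ ¬j) ∨ (j ∧ ¬k)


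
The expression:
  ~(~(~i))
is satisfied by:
  {i: False}


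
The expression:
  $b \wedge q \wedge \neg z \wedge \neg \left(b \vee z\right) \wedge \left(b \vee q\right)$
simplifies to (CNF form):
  $\text{False}$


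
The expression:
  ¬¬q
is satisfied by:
  {q: True}


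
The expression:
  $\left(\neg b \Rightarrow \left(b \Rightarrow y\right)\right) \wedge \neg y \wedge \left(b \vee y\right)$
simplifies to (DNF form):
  $b \wedge \neg y$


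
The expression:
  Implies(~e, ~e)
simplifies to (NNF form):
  True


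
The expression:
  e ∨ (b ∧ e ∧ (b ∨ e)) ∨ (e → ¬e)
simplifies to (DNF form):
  True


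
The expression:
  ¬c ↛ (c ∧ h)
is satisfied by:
  {c: False}


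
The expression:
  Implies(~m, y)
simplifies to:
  m | y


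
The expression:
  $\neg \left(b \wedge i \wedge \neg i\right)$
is always true.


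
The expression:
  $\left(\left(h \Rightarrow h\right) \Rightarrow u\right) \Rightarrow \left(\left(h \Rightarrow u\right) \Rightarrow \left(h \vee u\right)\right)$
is always true.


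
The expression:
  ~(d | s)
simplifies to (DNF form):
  ~d & ~s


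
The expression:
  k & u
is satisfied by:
  {u: True, k: True}


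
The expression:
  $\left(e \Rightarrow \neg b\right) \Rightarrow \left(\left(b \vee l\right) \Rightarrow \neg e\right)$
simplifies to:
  $b \vee \neg e \vee \neg l$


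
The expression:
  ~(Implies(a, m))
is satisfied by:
  {a: True, m: False}


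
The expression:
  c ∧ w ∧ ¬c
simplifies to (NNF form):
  False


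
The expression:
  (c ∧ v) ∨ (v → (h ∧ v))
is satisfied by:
  {h: True, c: True, v: False}
  {h: True, v: False, c: False}
  {c: True, v: False, h: False}
  {c: False, v: False, h: False}
  {h: True, c: True, v: True}
  {h: True, v: True, c: False}
  {c: True, v: True, h: False}


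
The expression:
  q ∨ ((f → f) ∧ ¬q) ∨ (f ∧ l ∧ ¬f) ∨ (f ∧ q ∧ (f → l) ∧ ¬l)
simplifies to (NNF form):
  True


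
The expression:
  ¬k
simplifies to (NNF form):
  ¬k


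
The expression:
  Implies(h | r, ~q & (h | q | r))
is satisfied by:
  {r: False, q: False, h: False}
  {h: True, r: False, q: False}
  {r: True, h: False, q: False}
  {h: True, r: True, q: False}
  {q: True, h: False, r: False}


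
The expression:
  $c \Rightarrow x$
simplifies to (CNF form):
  $x \vee \neg c$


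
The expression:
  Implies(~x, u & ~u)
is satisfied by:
  {x: True}


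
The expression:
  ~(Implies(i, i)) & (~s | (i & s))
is never true.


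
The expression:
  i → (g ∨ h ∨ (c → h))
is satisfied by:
  {h: True, g: True, c: False, i: False}
  {h: True, c: False, g: False, i: False}
  {g: True, h: False, c: False, i: False}
  {h: False, c: False, g: False, i: False}
  {i: True, h: True, g: True, c: False}
  {i: True, h: True, c: False, g: False}
  {i: True, g: True, h: False, c: False}
  {i: True, h: False, c: False, g: False}
  {h: True, c: True, g: True, i: False}
  {h: True, c: True, i: False, g: False}
  {c: True, g: True, i: False, h: False}
  {c: True, i: False, g: False, h: False}
  {h: True, c: True, i: True, g: True}
  {h: True, c: True, i: True, g: False}
  {c: True, i: True, g: True, h: False}


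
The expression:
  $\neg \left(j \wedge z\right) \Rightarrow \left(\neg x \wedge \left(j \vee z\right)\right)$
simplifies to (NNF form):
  $\left(j \wedge z\right) \vee \left(j \wedge \neg x\right) \vee \left(z \wedge \neg x\right)$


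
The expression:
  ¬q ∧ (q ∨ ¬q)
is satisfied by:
  {q: False}


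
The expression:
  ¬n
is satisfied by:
  {n: False}


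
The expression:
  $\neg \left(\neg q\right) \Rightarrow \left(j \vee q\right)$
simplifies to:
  $\text{True}$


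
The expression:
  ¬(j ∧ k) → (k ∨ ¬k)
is always true.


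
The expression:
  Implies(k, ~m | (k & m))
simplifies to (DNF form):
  True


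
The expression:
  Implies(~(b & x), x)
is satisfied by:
  {x: True}


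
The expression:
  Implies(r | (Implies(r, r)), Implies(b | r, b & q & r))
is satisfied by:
  {q: True, r: False, b: False}
  {q: False, r: False, b: False}
  {r: True, b: True, q: True}


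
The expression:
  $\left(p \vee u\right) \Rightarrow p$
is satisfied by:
  {p: True, u: False}
  {u: False, p: False}
  {u: True, p: True}


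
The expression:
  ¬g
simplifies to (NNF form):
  ¬g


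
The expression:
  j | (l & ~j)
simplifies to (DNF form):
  j | l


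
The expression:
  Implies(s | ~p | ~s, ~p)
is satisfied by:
  {p: False}


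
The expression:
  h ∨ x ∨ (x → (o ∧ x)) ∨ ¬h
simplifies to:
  True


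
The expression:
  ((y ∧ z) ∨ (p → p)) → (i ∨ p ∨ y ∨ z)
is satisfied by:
  {i: True, y: True, z: True, p: True}
  {i: True, y: True, z: True, p: False}
  {i: True, y: True, p: True, z: False}
  {i: True, y: True, p: False, z: False}
  {i: True, z: True, p: True, y: False}
  {i: True, z: True, p: False, y: False}
  {i: True, z: False, p: True, y: False}
  {i: True, z: False, p: False, y: False}
  {y: True, z: True, p: True, i: False}
  {y: True, z: True, p: False, i: False}
  {y: True, p: True, z: False, i: False}
  {y: True, p: False, z: False, i: False}
  {z: True, p: True, y: False, i: False}
  {z: True, y: False, p: False, i: False}
  {p: True, y: False, z: False, i: False}


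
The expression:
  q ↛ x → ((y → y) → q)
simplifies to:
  True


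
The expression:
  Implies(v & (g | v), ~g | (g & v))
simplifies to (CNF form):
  True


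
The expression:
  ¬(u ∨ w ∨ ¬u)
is never true.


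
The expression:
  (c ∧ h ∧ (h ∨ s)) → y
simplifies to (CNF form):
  y ∨ ¬c ∨ ¬h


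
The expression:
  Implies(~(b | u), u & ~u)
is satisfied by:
  {b: True, u: True}
  {b: True, u: False}
  {u: True, b: False}


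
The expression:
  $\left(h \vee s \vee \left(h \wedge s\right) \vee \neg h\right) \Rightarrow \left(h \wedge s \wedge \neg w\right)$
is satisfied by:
  {h: True, s: True, w: False}


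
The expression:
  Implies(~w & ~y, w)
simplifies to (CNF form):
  w | y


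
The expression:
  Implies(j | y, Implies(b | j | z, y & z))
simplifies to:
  (y & z) | (~b & ~j) | (~j & ~y)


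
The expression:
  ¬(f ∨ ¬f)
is never true.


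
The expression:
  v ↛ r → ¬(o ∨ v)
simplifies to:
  r ∨ ¬v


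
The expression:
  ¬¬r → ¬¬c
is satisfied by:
  {c: True, r: False}
  {r: False, c: False}
  {r: True, c: True}


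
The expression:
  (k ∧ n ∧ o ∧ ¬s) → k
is always true.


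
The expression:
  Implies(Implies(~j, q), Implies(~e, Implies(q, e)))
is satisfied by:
  {e: True, q: False}
  {q: False, e: False}
  {q: True, e: True}


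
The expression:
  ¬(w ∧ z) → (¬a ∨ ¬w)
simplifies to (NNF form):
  z ∨ ¬a ∨ ¬w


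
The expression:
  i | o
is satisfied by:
  {i: True, o: True}
  {i: True, o: False}
  {o: True, i: False}


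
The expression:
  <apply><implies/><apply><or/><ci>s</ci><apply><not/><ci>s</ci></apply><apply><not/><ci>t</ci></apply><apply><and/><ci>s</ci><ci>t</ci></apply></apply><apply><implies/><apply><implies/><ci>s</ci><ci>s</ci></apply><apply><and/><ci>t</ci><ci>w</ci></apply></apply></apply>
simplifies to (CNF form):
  <apply><and/><ci>t</ci><ci>w</ci></apply>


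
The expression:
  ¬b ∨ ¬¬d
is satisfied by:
  {d: True, b: False}
  {b: False, d: False}
  {b: True, d: True}


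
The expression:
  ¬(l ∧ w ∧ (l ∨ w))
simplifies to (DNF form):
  ¬l ∨ ¬w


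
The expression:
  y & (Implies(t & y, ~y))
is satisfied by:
  {y: True, t: False}


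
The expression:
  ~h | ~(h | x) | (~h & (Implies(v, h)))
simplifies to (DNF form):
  ~h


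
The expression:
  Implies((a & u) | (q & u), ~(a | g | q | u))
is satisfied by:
  {a: False, u: False, q: False}
  {q: True, a: False, u: False}
  {a: True, q: False, u: False}
  {q: True, a: True, u: False}
  {u: True, q: False, a: False}


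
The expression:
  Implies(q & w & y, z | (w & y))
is always true.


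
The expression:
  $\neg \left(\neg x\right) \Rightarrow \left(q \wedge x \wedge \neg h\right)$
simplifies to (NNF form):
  $\left(q \wedge \neg h\right) \vee \neg x$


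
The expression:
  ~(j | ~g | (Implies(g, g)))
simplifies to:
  False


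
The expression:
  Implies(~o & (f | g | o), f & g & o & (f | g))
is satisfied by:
  {o: True, f: False, g: False}
  {o: True, g: True, f: False}
  {o: True, f: True, g: False}
  {o: True, g: True, f: True}
  {g: False, f: False, o: False}


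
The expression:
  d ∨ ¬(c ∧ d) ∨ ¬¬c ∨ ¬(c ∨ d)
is always true.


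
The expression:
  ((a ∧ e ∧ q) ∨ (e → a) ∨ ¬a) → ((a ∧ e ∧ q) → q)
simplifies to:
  True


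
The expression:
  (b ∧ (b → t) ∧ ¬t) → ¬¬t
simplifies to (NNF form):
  True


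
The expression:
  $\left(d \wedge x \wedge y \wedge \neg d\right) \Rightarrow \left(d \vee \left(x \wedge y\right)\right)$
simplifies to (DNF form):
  $\text{True}$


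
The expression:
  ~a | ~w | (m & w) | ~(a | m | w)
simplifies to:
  m | ~a | ~w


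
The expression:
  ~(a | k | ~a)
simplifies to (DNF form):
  False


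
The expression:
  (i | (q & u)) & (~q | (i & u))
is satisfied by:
  {i: True, u: True, q: False}
  {i: True, u: False, q: False}
  {i: True, q: True, u: True}


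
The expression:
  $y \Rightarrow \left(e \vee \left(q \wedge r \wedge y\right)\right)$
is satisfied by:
  {r: True, e: True, q: True, y: False}
  {r: True, e: True, q: False, y: False}
  {e: True, q: True, r: False, y: False}
  {e: True, r: False, q: False, y: False}
  {r: True, q: True, e: False, y: False}
  {r: True, q: False, e: False, y: False}
  {q: True, r: False, e: False, y: False}
  {r: False, q: False, e: False, y: False}
  {r: True, y: True, e: True, q: True}
  {r: True, y: True, e: True, q: False}
  {y: True, e: True, q: True, r: False}
  {y: True, e: True, q: False, r: False}
  {y: True, r: True, q: True, e: False}


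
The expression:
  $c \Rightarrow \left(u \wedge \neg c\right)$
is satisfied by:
  {c: False}


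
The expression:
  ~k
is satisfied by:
  {k: False}


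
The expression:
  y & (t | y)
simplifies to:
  y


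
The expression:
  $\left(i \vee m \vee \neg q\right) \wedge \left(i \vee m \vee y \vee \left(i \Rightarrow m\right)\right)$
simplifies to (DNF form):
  $i \vee m \vee \neg q$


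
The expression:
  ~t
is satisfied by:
  {t: False}


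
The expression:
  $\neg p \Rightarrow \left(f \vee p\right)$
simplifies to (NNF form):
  $f \vee p$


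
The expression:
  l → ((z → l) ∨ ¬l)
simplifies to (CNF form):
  True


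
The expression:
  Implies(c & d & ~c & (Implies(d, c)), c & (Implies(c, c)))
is always true.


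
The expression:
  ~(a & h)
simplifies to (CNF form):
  ~a | ~h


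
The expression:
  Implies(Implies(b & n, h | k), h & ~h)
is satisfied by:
  {b: True, n: True, h: False, k: False}


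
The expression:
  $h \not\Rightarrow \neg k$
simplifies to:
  $h \wedge k$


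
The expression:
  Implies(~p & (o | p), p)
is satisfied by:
  {p: True, o: False}
  {o: False, p: False}
  {o: True, p: True}


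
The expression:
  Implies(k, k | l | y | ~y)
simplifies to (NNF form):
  True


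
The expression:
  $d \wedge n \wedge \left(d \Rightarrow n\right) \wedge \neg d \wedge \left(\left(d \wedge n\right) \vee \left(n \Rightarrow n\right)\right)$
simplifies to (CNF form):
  $\text{False}$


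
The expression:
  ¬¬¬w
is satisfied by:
  {w: False}


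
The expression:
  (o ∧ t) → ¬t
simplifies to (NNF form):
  ¬o ∨ ¬t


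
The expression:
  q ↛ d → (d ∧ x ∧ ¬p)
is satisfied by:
  {d: True, q: False}
  {q: False, d: False}
  {q: True, d: True}


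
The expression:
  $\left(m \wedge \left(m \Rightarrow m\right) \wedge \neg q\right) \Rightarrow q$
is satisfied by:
  {q: True, m: False}
  {m: False, q: False}
  {m: True, q: True}


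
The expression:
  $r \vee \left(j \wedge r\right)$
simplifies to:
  $r$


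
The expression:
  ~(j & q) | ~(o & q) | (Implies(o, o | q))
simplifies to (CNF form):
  True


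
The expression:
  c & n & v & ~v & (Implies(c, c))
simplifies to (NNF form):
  False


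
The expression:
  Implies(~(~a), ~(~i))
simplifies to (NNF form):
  i | ~a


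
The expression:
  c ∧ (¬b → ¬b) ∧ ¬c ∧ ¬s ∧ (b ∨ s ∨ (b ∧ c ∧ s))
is never true.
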